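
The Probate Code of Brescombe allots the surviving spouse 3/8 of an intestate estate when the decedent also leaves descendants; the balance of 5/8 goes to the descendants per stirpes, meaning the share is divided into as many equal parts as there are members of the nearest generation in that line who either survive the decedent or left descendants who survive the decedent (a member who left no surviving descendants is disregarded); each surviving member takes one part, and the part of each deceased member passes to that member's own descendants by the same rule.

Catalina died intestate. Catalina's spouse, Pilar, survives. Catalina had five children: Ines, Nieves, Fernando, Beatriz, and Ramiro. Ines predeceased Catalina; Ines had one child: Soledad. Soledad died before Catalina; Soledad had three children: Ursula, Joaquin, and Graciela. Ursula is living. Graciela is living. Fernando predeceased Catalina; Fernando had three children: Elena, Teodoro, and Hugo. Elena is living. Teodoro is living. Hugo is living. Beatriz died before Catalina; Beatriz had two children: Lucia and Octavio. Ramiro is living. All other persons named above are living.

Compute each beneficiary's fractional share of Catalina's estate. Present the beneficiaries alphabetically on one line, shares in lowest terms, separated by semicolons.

Pilar, as surviving spouse, takes 3/8.
The remaining 5/8 passes to Catalina's descendants per stirpes.
The 5/8 is divided into 5 equal shares of 1/8 among Ines, Nieves, Fernando, Beatriz, Ramiro.
Ines predeceased; the 1/8 allotted to Ines's branch passes to Ines's issue by representation.
Soledad's line is the sole branch at this level, so the full 1/8 passes to Soledad's issue by representation.
The 1/8 is divided into 3 equal shares of 1/24 among Ursula, Joaquin, Graciela.
Ursula is living and takes 1/24.
Joaquin is living and takes 1/24.
Graciela is living and takes 1/24.
Nieves is living and takes 1/8.
Fernando predeceased; the 1/8 allotted to Fernando's branch passes to Fernando's issue by representation.
The 1/8 is divided into 3 equal shares of 1/24 among Elena, Teodoro, Hugo.
Elena is living and takes 1/24.
Teodoro is living and takes 1/24.
Hugo is living and takes 1/24.
Beatriz predeceased; the 1/8 allotted to Beatriz's branch passes to Beatriz's issue by representation.
The 1/8 is divided into 2 equal shares of 1/16 among Lucia, Octavio.
Lucia is living and takes 1/16.
Octavio is living and takes 1/16.
Ramiro is living and takes 1/8.

Elena 1/24; Graciela 1/24; Hugo 1/24; Joaquin 1/24; Lucia 1/16; Nieves 1/8; Octavio 1/16; Pilar 3/8; Ramiro 1/8; Teodoro 1/24; Ursula 1/24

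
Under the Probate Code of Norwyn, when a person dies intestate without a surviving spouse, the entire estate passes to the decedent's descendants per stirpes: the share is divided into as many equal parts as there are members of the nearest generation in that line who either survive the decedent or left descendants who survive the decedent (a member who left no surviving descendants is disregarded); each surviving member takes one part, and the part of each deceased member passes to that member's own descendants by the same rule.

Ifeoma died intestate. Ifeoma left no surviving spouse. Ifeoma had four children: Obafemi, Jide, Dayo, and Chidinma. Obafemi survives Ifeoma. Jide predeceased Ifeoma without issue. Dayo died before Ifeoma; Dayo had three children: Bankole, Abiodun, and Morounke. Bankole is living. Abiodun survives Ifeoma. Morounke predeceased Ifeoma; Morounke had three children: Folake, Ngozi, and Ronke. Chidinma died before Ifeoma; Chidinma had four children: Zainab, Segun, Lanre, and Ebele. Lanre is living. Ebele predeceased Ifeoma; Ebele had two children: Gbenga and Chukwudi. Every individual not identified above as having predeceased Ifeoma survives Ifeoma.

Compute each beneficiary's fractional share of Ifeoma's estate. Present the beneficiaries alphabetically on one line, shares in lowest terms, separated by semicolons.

There is no surviving spouse, so the entire estate passes to Ifeoma's descendants per stirpes.
Jide left no surviving issue, so that branch lapses and is disregarded.
The estate is divided into 3 equal shares of 1/3 among Obafemi, Dayo, Chidinma.
Obafemi is living and takes 1/3.
Dayo predeceased; the 1/3 allotted to Dayo's branch passes to Dayo's issue by representation.
The 1/3 is divided into 3 equal shares of 1/9 among Bankole, Abiodun, Morounke.
Bankole is living and takes 1/9.
Abiodun is living and takes 1/9.
Morounke predeceased; the 1/9 allotted to Morounke's branch passes to Morounke's issue by representation.
The 1/9 is divided into 3 equal shares of 1/27 among Folake, Ngozi, Ronke.
Folake is living and takes 1/27.
Ngozi is living and takes 1/27.
Ronke is living and takes 1/27.
Chidinma predeceased; the 1/3 allotted to Chidinma's branch passes to Chidinma's issue by representation.
The 1/3 is divided into 4 equal shares of 1/12 among Zainab, Segun, Lanre, Ebele.
Zainab is living and takes 1/12.
Segun is living and takes 1/12.
Lanre is living and takes 1/12.
Ebele predeceased; the 1/12 allotted to Ebele's branch passes to Ebele's issue by representation.
The 1/12 is divided into 2 equal shares of 1/24 among Gbenga, Chukwudi.
Gbenga is living and takes 1/24.
Chukwudi is living and takes 1/24.

Abiodun 1/9; Bankole 1/9; Chukwudi 1/24; Folake 1/27; Gbenga 1/24; Lanre 1/12; Ngozi 1/27; Obafemi 1/3; Ronke 1/27; Segun 1/12; Zainab 1/12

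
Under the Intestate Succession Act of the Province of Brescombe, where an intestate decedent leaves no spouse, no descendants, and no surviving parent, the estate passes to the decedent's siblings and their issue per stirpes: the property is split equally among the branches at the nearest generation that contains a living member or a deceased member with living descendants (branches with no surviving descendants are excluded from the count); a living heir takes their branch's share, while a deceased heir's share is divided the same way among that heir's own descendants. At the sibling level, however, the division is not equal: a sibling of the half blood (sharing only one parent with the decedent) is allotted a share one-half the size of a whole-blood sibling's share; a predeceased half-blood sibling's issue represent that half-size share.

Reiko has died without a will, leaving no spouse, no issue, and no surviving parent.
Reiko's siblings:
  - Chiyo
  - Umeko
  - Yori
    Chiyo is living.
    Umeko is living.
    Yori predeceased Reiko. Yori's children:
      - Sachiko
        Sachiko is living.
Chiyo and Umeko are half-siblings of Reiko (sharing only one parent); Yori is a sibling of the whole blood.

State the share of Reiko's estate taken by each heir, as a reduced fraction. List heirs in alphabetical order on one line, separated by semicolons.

No spouse, descendants, or parent survives, so the estate passes to Reiko's siblings per stirpes.
Half-blood siblings count for one-half the weight of whole-blood siblings at the initial division.
Dividing 1 in proportion to weights (total weight 2): Chiyo (weight 1/2) → 1/4; Umeko (weight 1/2) → 1/4; Yori (weight 1) → 1/2.
Chiyo is living and takes 1/4.
Umeko is living and takes 1/4.
Yori predeceased; the 1/2 allotted to Yori's branch passes to Yori's issue by representation.
Sachiko is the sole taker at this level and receives the full 1/2.

Chiyo 1/4; Sachiko 1/2; Umeko 1/4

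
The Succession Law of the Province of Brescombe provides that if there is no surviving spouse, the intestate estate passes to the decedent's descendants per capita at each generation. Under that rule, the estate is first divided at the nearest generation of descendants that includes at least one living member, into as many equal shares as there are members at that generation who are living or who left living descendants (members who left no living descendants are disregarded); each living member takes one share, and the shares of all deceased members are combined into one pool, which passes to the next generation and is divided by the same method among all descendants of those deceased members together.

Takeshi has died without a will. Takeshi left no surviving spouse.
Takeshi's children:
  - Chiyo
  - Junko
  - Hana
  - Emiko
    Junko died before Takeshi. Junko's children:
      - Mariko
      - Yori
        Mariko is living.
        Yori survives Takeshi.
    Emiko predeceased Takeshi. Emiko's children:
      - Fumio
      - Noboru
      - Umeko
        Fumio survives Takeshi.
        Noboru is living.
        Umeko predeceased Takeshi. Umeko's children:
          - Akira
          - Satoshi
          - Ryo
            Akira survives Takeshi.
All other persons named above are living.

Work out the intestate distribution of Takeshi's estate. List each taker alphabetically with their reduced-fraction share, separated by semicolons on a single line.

There is no surviving spouse, so the entire estate passes to Takeshi's descendants per capita at each generation.
At generation 1 (Chiyo, Junko, Hana, Emiko) there are 4 shares of (1)/4 = 1/4 each.
Living: Chiyo and Hana — each takes 1/4.
Deceased: Junko and Emiko. Their combined 1/2 is pooled and carried to generation 2.
At generation 2 (Mariko, Yori, Fumio, Noboru, Umeko) there are 5 shares of (1/2)/5 = 1/10 each.
Living: Mariko, Yori, Fumio, and Noboru — each takes 1/10.
Deceased: Umeko. That 1/10 share is carried to generation 3.
At generation 3 (Akira, Satoshi, Ryo) there are 3 shares of (1/10)/3 = 1/30 each.
Living: Akira, Satoshi, and Ryo — each takes 1/30.

Akira 1/30; Chiyo 1/4; Fumio 1/10; Hana 1/4; Mariko 1/10; Noboru 1/10; Ryo 1/30; Satoshi 1/30; Yori 1/10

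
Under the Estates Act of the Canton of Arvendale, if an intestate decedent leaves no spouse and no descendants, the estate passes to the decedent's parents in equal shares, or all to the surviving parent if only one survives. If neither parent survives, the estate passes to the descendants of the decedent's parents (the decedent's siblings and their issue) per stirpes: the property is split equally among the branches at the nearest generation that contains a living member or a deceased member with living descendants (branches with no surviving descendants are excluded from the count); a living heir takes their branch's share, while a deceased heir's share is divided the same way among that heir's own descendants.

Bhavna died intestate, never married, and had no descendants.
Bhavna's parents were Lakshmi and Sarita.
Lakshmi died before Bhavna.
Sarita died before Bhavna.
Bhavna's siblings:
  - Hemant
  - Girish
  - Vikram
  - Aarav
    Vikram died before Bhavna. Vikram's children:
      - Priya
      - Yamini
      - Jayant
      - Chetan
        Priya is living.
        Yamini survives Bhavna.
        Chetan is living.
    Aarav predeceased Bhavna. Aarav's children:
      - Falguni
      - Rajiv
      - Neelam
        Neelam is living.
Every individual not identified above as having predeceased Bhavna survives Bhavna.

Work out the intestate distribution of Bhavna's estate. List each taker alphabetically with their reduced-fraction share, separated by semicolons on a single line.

Chetan 1/16; Falguni 1/12; Girish 1/4; Hemant 1/4; Jayant 1/16; Neelam 1/12; Priya 1/16; Rajiv 1/12; Yamini 1/16

Neither parent survives and there are no descendants, so the estate passes to Bhavna's siblings and their issue per stirpes.
The estate is divided into 4 equal shares of 1/4 among Hemant, Girish, Vikram, Aarav.
Hemant is living and takes 1/4.
Girish is living and takes 1/4.
Vikram predeceased; the 1/4 allotted to Vikram's branch passes to Vikram's issue by representation.
The 1/4 is divided into 4 equal shares of 1/16 among Priya, Yamini, Jayant, Chetan.
Priya is living and takes 1/16.
Yamini is living and takes 1/16.
Jayant is living and takes 1/16.
Chetan is living and takes 1/16.
Aarav predeceased; the 1/4 allotted to Aarav's branch passes to Aarav's issue by representation.
The 1/4 is divided into 3 equal shares of 1/12 among Falguni, Rajiv, Neelam.
Falguni is living and takes 1/12.
Rajiv is living and takes 1/12.
Neelam is living and takes 1/12.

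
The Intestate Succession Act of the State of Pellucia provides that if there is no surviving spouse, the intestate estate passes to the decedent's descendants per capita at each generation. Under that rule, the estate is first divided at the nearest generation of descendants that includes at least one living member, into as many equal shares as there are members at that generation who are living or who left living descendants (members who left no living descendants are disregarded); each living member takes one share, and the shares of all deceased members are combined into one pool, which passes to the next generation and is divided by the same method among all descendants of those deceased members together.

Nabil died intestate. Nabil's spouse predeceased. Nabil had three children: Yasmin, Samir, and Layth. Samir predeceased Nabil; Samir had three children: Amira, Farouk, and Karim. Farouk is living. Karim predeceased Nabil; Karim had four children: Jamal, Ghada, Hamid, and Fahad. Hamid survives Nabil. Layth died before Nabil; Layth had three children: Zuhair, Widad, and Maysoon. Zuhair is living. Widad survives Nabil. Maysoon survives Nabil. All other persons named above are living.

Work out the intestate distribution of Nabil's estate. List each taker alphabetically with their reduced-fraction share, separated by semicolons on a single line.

Amira 1/9; Fahad 1/36; Farouk 1/9; Ghada 1/36; Hamid 1/36; Jamal 1/36; Maysoon 1/9; Widad 1/9; Yasmin 1/3; Zuhair 1/9

There is no surviving spouse, so the entire estate passes to Nabil's descendants per capita at each generation.
At generation 1 (Yasmin, Samir, Layth) there are 3 shares of (1)/3 = 1/3 each.
Living: Yasmin — each takes 1/3.
Deceased: Samir and Layth. Their combined 2/3 is pooled and carried to generation 2.
At generation 2 (Amira, Farouk, Karim, Zuhair, Widad, Maysoon) there are 6 shares of (2/3)/6 = 1/9 each.
Living: Amira, Farouk, Zuhair, Widad, and Maysoon — each takes 1/9.
Deceased: Karim. That 1/9 share is carried to generation 3.
At generation 3 (Jamal, Ghada, Hamid, Fahad) there are 4 shares of (1/9)/4 = 1/36 each.
Living: Jamal, Ghada, Hamid, and Fahad — each takes 1/36.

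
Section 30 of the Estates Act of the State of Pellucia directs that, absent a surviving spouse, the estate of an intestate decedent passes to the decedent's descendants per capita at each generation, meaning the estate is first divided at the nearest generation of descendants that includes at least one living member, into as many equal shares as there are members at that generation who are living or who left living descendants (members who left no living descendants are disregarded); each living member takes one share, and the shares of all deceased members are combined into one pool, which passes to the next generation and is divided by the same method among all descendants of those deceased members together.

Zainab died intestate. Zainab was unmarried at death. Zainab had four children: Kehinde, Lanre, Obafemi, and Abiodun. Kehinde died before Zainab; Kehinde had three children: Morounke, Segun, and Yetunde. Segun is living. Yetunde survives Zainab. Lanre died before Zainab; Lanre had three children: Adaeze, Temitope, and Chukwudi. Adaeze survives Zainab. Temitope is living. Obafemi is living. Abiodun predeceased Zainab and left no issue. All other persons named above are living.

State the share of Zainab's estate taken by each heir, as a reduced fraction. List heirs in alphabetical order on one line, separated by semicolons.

There is no surviving spouse, so the entire estate passes to Zainab's descendants per capita at each generation.
At generation 1 (Kehinde, Lanre, Obafemi) there are 3 shares of (1)/3 = 1/3 each.
Living: Obafemi — each takes 1/3.
Deceased: Kehinde and Lanre. Their combined 2/3 is pooled and carried to generation 2.
At generation 2 (Morounke, Segun, Yetunde, Adaeze, Temitope, Chukwudi) there are 6 shares of (2/3)/6 = 1/9 each.
Living: Morounke, Segun, Yetunde, Adaeze, Temitope, and Chukwudi — each takes 1/9.

Adaeze 1/9; Chukwudi 1/9; Morounke 1/9; Obafemi 1/3; Segun 1/9; Temitope 1/9; Yetunde 1/9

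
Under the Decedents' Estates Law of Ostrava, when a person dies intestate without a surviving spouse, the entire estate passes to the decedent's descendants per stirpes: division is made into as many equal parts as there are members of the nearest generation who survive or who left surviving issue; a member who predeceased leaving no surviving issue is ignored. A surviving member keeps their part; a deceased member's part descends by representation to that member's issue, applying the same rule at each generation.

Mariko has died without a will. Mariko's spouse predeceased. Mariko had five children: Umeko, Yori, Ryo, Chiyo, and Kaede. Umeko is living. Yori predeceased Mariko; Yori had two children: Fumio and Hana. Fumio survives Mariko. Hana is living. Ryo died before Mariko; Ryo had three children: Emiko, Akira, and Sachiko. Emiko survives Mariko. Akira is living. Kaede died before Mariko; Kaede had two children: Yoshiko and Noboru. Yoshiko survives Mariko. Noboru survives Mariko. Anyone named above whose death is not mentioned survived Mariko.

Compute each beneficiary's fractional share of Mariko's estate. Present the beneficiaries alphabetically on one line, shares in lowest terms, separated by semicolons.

There is no surviving spouse, so the entire estate passes to Mariko's descendants per stirpes.
The estate is divided into 5 equal shares of 1/5 among Umeko, Yori, Ryo, Chiyo, Kaede.
Umeko is living and takes 1/5.
Yori predeceased; the 1/5 allotted to Yori's branch passes to Yori's issue by representation.
The 1/5 is divided into 2 equal shares of 1/10 among Fumio, Hana.
Fumio is living and takes 1/10.
Hana is living and takes 1/10.
Ryo predeceased; the 1/5 allotted to Ryo's branch passes to Ryo's issue by representation.
The 1/5 is divided into 3 equal shares of 1/15 among Emiko, Akira, Sachiko.
Emiko is living and takes 1/15.
Akira is living and takes 1/15.
Sachiko is living and takes 1/15.
Chiyo is living and takes 1/5.
Kaede predeceased; the 1/5 allotted to Kaede's branch passes to Kaede's issue by representation.
The 1/5 is divided into 2 equal shares of 1/10 among Yoshiko, Noboru.
Yoshiko is living and takes 1/10.
Noboru is living and takes 1/10.

Akira 1/15; Chiyo 1/5; Emiko 1/15; Fumio 1/10; Hana 1/10; Noboru 1/10; Sachiko 1/15; Umeko 1/5; Yoshiko 1/10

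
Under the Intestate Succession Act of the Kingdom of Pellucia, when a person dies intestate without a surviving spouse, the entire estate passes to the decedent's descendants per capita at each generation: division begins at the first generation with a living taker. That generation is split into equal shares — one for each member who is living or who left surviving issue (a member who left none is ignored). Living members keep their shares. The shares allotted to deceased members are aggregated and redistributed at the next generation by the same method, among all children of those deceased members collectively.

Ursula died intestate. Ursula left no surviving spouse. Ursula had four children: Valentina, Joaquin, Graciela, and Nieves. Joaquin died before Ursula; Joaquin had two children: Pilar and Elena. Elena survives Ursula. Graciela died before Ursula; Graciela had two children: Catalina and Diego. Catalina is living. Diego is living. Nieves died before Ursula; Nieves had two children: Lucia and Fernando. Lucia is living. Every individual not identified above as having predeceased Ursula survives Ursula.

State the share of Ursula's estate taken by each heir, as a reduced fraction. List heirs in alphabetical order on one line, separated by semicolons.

There is no surviving spouse, so the entire estate passes to Ursula's descendants per capita at each generation.
At generation 1 (Valentina, Joaquin, Graciela, Nieves) there are 4 shares of (1)/4 = 1/4 each.
Living: Valentina — each takes 1/4.
Deceased: Joaquin, Graciela, and Nieves. Their combined 3/4 is pooled and carried to generation 2.
At generation 2 (Pilar, Elena, Catalina, Diego, Lucia, Fernando) there are 6 shares of (3/4)/6 = 1/8 each.
Living: Pilar, Elena, Catalina, Diego, Lucia, and Fernando — each takes 1/8.

Catalina 1/8; Diego 1/8; Elena 1/8; Fernando 1/8; Lucia 1/8; Pilar 1/8; Valentina 1/4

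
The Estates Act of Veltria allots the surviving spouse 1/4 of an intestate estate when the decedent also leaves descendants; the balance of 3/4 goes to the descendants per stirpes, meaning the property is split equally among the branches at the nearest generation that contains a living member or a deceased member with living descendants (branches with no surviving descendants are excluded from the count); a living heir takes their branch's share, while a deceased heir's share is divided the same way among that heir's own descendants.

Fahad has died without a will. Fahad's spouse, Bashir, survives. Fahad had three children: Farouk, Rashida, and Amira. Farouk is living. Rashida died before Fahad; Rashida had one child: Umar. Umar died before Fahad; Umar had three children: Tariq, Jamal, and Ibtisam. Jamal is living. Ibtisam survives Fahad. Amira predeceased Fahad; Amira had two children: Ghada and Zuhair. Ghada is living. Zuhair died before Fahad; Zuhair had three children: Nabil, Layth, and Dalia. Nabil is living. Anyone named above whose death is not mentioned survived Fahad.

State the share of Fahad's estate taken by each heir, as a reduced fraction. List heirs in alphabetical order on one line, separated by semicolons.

Bashir, as surviving spouse, takes 1/4.
The remaining 3/4 passes to Fahad's descendants per stirpes.
The 3/4 is divided into 3 equal shares of 1/4 among Farouk, Rashida, Amira.
Farouk is living and takes 1/4.
Rashida predeceased; the 1/4 allotted to Rashida's branch passes to Rashida's issue by representation.
Umar's line is the sole branch at this level, so the full 1/4 passes to Umar's issue by representation.
The 1/4 is divided into 3 equal shares of 1/12 among Tariq, Jamal, Ibtisam.
Tariq is living and takes 1/12.
Jamal is living and takes 1/12.
Ibtisam is living and takes 1/12.
Amira predeceased; the 1/4 allotted to Amira's branch passes to Amira's issue by representation.
The 1/4 is divided into 2 equal shares of 1/8 among Ghada, Zuhair.
Ghada is living and takes 1/8.
Zuhair predeceased; the 1/8 allotted to Zuhair's branch passes to Zuhair's issue by representation.
The 1/8 is divided into 3 equal shares of 1/24 among Nabil, Layth, Dalia.
Nabil is living and takes 1/24.
Layth is living and takes 1/24.
Dalia is living and takes 1/24.

Bashir 1/4; Dalia 1/24; Farouk 1/4; Ghada 1/8; Ibtisam 1/12; Jamal 1/12; Layth 1/24; Nabil 1/24; Tariq 1/12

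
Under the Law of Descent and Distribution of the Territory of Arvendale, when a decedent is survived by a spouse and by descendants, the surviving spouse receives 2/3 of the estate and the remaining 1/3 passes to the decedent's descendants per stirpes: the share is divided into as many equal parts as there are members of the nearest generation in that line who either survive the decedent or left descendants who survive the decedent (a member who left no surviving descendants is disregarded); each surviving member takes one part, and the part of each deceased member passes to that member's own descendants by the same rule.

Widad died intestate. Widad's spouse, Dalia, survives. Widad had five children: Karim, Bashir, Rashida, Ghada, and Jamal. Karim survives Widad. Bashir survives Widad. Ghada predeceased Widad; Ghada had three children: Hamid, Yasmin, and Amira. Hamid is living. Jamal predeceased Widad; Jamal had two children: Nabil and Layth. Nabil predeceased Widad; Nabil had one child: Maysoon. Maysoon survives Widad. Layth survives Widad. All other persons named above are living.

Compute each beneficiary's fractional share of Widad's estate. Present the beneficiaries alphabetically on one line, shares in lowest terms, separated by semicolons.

Amira 1/45; Bashir 1/15; Dalia 2/3; Hamid 1/45; Karim 1/15; Layth 1/30; Maysoon 1/30; Rashida 1/15; Yasmin 1/45

Dalia, as surviving spouse, takes 2/3.
The remaining 1/3 passes to Widad's descendants per stirpes.
The 1/3 is divided into 5 equal shares of 1/15 among Karim, Bashir, Rashida, Ghada, Jamal.
Karim is living and takes 1/15.
Bashir is living and takes 1/15.
Rashida is living and takes 1/15.
Ghada predeceased; the 1/15 allotted to Ghada's branch passes to Ghada's issue by representation.
The 1/15 is divided into 3 equal shares of 1/45 among Hamid, Yasmin, Amira.
Hamid is living and takes 1/45.
Yasmin is living and takes 1/45.
Amira is living and takes 1/45.
Jamal predeceased; the 1/15 allotted to Jamal's branch passes to Jamal's issue by representation.
The 1/15 is divided into 2 equal shares of 1/30 among Nabil, Layth.
Nabil predeceased; the 1/30 allotted to Nabil's branch passes to Nabil's issue by representation.
Maysoon is the sole taker at this level and receives the full 1/30.
Layth is living and takes 1/30.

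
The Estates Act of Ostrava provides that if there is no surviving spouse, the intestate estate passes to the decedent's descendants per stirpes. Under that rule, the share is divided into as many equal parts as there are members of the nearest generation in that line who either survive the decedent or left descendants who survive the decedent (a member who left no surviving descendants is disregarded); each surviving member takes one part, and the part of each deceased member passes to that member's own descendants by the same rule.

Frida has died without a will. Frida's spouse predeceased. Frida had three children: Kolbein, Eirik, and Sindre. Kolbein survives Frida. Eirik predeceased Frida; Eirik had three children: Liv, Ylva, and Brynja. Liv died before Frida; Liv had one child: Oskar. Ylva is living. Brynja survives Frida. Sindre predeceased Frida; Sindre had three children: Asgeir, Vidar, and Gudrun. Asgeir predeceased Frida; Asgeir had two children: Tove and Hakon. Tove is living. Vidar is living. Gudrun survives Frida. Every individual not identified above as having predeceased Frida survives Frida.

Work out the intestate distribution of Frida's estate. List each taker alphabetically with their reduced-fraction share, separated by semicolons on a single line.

There is no surviving spouse, so the entire estate passes to Frida's descendants per stirpes.
The estate is divided into 3 equal shares of 1/3 among Kolbein, Eirik, Sindre.
Kolbein is living and takes 1/3.
Eirik predeceased; the 1/3 allotted to Eirik's branch passes to Eirik's issue by representation.
The 1/3 is divided into 3 equal shares of 1/9 among Liv, Ylva, Brynja.
Liv predeceased; the 1/9 allotted to Liv's branch passes to Liv's issue by representation.
Oskar is the sole taker at this level and receives the full 1/9.
Ylva is living and takes 1/9.
Brynja is living and takes 1/9.
Sindre predeceased; the 1/3 allotted to Sindre's branch passes to Sindre's issue by representation.
The 1/3 is divided into 3 equal shares of 1/9 among Asgeir, Vidar, Gudrun.
Asgeir predeceased; the 1/9 allotted to Asgeir's branch passes to Asgeir's issue by representation.
The 1/9 is divided into 2 equal shares of 1/18 among Tove, Hakon.
Tove is living and takes 1/18.
Hakon is living and takes 1/18.
Vidar is living and takes 1/9.
Gudrun is living and takes 1/9.

Brynja 1/9; Gudrun 1/9; Hakon 1/18; Kolbein 1/3; Oskar 1/9; Tove 1/18; Vidar 1/9; Ylva 1/9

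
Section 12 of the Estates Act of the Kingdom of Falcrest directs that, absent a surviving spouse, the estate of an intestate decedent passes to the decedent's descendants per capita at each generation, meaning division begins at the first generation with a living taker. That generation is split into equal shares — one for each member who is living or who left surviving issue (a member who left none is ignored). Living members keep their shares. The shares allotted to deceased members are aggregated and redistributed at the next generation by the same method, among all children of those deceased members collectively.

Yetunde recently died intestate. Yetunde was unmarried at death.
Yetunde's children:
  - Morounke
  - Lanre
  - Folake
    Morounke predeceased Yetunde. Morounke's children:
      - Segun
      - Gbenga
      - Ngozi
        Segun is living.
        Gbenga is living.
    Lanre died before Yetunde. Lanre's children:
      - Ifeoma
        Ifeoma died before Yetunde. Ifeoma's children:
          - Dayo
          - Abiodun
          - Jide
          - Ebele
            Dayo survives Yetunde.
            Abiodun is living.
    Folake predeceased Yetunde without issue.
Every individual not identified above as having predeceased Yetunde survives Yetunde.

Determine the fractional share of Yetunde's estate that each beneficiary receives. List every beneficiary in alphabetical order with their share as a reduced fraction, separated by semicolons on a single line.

There is no surviving spouse, so the entire estate passes to Yetunde's descendants per capita at each generation.
No one at generation 1 (Morounke, Lanre) is living; moving to the next generation.
At generation 2 (Segun, Gbenga, Ngozi, Ifeoma) there are 4 shares of (1)/4 = 1/4 each.
Living: Segun, Gbenga, and Ngozi — each takes 1/4.
Deceased: Ifeoma. That 1/4 share is carried to generation 3.
At generation 3 (Dayo, Abiodun, Jide, Ebele) there are 4 shares of (1/4)/4 = 1/16 each.
Living: Dayo, Abiodun, Jide, and Ebele — each takes 1/16.

Abiodun 1/16; Dayo 1/16; Ebele 1/16; Gbenga 1/4; Jide 1/16; Ngozi 1/4; Segun 1/4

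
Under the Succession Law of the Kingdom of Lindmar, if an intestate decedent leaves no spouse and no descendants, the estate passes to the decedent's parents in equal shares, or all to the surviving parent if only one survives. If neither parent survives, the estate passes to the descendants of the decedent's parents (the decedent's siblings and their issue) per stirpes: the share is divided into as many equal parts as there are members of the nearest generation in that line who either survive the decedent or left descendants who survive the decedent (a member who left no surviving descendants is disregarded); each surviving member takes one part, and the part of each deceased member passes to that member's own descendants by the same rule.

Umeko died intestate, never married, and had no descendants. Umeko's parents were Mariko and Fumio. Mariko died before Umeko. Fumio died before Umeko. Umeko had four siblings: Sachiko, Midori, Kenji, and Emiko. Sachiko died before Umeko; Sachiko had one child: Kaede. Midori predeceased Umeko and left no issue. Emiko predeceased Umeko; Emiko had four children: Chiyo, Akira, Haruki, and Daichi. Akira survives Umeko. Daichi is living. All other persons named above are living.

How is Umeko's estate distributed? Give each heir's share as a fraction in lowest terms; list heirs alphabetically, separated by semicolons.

Akira 1/12; Chiyo 1/12; Daichi 1/12; Haruki 1/12; Kaede 1/3; Kenji 1/3

Neither parent survives and there are no descendants, so the estate passes to Umeko's siblings and their issue per stirpes.
Midori left no surviving issue, so that branch lapses and is disregarded.
The estate is divided into 3 equal shares of 1/3 among Sachiko, Kenji, Emiko.
Sachiko predeceased; the 1/3 allotted to Sachiko's branch passes to Sachiko's issue by representation.
Kaede is the sole taker at this level and receives the full 1/3.
Kenji is living and takes 1/3.
Emiko predeceased; the 1/3 allotted to Emiko's branch passes to Emiko's issue by representation.
The 1/3 is divided into 4 equal shares of 1/12 among Chiyo, Akira, Haruki, Daichi.
Chiyo is living and takes 1/12.
Akira is living and takes 1/12.
Haruki is living and takes 1/12.
Daichi is living and takes 1/12.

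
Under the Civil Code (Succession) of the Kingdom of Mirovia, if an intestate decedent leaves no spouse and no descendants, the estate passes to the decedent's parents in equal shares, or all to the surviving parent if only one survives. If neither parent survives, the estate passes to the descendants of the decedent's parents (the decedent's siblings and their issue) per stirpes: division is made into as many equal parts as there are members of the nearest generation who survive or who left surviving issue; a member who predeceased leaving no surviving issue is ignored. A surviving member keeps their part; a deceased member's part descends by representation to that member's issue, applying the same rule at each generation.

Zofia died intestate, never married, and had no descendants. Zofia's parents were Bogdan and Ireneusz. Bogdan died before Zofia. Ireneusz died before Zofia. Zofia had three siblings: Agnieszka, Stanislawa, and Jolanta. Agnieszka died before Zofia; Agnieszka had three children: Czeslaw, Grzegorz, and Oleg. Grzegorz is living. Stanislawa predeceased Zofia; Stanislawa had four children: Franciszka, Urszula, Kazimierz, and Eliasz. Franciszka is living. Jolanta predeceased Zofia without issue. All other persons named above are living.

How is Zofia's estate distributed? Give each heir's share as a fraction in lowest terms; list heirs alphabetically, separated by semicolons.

Neither parent survives and there are no descendants, so the estate passes to Zofia's siblings and their issue per stirpes.
Jolanta left no surviving issue, so that branch lapses and is disregarded.
The estate is divided into 2 equal shares of 1/2 among Agnieszka, Stanislawa.
Agnieszka predeceased; the 1/2 allotted to Agnieszka's branch passes to Agnieszka's issue by representation.
The 1/2 is divided into 3 equal shares of 1/6 among Czeslaw, Grzegorz, Oleg.
Czeslaw is living and takes 1/6.
Grzegorz is living and takes 1/6.
Oleg is living and takes 1/6.
Stanislawa predeceased; the 1/2 allotted to Stanislawa's branch passes to Stanislawa's issue by representation.
The 1/2 is divided into 4 equal shares of 1/8 among Franciszka, Urszula, Kazimierz, Eliasz.
Franciszka is living and takes 1/8.
Urszula is living and takes 1/8.
Kazimierz is living and takes 1/8.
Eliasz is living and takes 1/8.

Czeslaw 1/6; Eliasz 1/8; Franciszka 1/8; Grzegorz 1/6; Kazimierz 1/8; Oleg 1/6; Urszula 1/8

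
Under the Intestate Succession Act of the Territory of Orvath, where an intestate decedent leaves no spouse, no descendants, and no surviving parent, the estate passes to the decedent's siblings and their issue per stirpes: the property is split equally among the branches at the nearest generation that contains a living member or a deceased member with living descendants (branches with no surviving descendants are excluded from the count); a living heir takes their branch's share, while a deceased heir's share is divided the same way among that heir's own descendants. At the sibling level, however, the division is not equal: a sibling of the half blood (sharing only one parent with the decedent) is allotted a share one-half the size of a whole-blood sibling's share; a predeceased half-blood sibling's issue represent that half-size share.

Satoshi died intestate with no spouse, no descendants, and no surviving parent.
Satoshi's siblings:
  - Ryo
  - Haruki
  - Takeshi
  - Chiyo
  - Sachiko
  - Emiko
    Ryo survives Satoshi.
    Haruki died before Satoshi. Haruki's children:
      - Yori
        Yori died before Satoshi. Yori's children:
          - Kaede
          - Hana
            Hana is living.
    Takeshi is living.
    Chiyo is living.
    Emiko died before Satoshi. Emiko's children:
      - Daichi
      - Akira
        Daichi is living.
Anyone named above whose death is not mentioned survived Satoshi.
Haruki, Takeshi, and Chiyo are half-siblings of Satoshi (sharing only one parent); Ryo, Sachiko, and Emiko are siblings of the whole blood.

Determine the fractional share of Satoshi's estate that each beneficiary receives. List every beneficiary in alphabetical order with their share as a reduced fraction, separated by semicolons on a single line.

No spouse, descendants, or parent survives, so the estate passes to Satoshi's siblings per stirpes.
Half-blood siblings count for one-half the weight of whole-blood siblings at the initial division.
Dividing 1 in proportion to weights (total weight 9/2): Ryo (weight 1) → 2/9; Haruki (weight 1/2) → 1/9; Takeshi (weight 1/2) → 1/9; Chiyo (weight 1/2) → 1/9; Sachiko (weight 1) → 2/9; Emiko (weight 1) → 2/9.
Ryo is living and takes 2/9.
Haruki predeceased; the 1/9 allotted to Haruki's branch passes to Haruki's issue by representation.
Yori's line is the sole branch at this level, so the full 1/9 passes to Yori's issue by representation.
The 1/9 is divided into 2 equal shares of 1/18 among Kaede, Hana.
Kaede is living and takes 1/18.
Hana is living and takes 1/18.
Takeshi is living and takes 1/9.
Chiyo is living and takes 1/9.
Sachiko is living and takes 2/9.
Emiko predeceased; the 2/9 allotted to Emiko's branch passes to Emiko's issue by representation.
The 2/9 is divided into 2 equal shares of 1/9 among Daichi, Akira.
Daichi is living and takes 1/9.
Akira is living and takes 1/9.

Akira 1/9; Chiyo 1/9; Daichi 1/9; Hana 1/18; Kaede 1/18; Ryo 2/9; Sachiko 2/9; Takeshi 1/9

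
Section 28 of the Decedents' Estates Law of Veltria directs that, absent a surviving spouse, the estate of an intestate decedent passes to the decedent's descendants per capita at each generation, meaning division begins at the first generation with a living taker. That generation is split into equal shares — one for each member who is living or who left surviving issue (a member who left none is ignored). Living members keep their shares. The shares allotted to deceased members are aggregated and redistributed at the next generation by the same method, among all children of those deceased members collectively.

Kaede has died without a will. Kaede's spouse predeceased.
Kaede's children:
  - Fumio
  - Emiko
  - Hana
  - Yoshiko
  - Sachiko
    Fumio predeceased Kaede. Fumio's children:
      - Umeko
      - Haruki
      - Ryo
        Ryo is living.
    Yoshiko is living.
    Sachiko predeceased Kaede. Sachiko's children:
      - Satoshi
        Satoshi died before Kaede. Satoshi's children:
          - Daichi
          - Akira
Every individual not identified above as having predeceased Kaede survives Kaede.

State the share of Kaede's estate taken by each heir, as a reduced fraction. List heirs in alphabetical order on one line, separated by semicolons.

Akira 1/20; Daichi 1/20; Emiko 1/5; Hana 1/5; Haruki 1/10; Ryo 1/10; Umeko 1/10; Yoshiko 1/5

There is no surviving spouse, so the entire estate passes to Kaede's descendants per capita at each generation.
At generation 1 (Fumio, Emiko, Hana, Yoshiko, Sachiko) there are 5 shares of (1)/5 = 1/5 each.
Living: Emiko, Hana, and Yoshiko — each takes 1/5.
Deceased: Fumio and Sachiko. Their combined 2/5 is pooled and carried to generation 2.
At generation 2 (Umeko, Haruki, Ryo, Satoshi) there are 4 shares of (2/5)/4 = 1/10 each.
Living: Umeko, Haruki, and Ryo — each takes 1/10.
Deceased: Satoshi. That 1/10 share is carried to generation 3.
At generation 3 (Daichi, Akira) there are 2 shares of (1/10)/2 = 1/20 each.
Living: Daichi and Akira — each takes 1/20.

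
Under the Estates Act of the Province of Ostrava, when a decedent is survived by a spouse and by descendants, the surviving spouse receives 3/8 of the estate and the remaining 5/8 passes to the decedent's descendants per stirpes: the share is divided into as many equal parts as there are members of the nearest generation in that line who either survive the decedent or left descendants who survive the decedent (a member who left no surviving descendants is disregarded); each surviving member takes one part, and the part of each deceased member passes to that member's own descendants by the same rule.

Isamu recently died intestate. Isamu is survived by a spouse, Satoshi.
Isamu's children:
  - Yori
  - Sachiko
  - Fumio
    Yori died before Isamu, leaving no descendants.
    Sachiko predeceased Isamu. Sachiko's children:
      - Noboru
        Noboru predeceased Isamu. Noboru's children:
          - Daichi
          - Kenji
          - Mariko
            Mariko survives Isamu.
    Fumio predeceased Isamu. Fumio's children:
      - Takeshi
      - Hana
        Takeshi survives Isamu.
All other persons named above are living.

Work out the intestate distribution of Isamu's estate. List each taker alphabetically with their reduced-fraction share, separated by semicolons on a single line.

Daichi 5/48; Hana 5/32; Kenji 5/48; Mariko 5/48; Satoshi 3/8; Takeshi 5/32

Satoshi, as surviving spouse, takes 3/8.
The remaining 5/8 passes to Isamu's descendants per stirpes.
Yori left no surviving issue, so that branch lapses and is disregarded.
The 5/8 is divided into 2 equal shares of 5/16 among Sachiko, Fumio.
Sachiko predeceased; the 5/16 allotted to Sachiko's branch passes to Sachiko's issue by representation.
Noboru's line is the sole branch at this level, so the full 5/16 passes to Noboru's issue by representation.
The 5/16 is divided into 3 equal shares of 5/48 among Daichi, Kenji, Mariko.
Daichi is living and takes 5/48.
Kenji is living and takes 5/48.
Mariko is living and takes 5/48.
Fumio predeceased; the 5/16 allotted to Fumio's branch passes to Fumio's issue by representation.
The 5/16 is divided into 2 equal shares of 5/32 among Takeshi, Hana.
Takeshi is living and takes 5/32.
Hana is living and takes 5/32.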